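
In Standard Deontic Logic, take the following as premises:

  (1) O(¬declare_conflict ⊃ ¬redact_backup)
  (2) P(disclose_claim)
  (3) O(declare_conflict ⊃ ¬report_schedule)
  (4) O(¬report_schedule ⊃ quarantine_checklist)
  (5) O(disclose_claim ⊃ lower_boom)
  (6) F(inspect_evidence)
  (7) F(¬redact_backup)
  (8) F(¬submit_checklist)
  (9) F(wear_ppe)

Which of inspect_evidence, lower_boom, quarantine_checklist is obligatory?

Premise 7, F(¬redact_backup), is equivalent to O(redact_backup).
Premise 1 is O(¬declare_conflict ⊃ ¬redact_backup); contrapositively O(redact_backup ⊃ declare_conflict). Since O(redact_backup) holds, K gives O(declare_conflict).
Premise 3 is O(declare_conflict ⊃ ¬report_schedule); since O(declare_conflict), deontic closure gives O(¬report_schedule).
Applying K to premise 4 (O(¬report_schedule ⊃ quarantine_checklist)) and O(¬report_schedule) yields O(quarantine_checklist).
So O(quarantine_checklist) holds — quarantine_checklist is obligatory. None of the other listed options is made obligatory by any chain of premises.

quarantine_checklist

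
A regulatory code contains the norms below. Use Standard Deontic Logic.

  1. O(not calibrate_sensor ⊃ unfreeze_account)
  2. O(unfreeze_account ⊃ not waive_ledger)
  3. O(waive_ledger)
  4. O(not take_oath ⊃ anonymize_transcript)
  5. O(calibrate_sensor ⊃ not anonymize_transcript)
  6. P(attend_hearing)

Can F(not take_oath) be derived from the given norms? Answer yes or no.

Yes

Premise 3 gives O(waive_ledger).
Premise 2 is O(unfreeze_account ⊃ not waive_ledger); contrapositively O(waive_ledger ⊃ not unfreeze_account). Since O(waive_ledger) holds, K gives O(not unfreeze_account).
Premise 1, O(not calibrate_sensor ⊃ unfreeze_account), contraposes to O(not unfreeze_account ⊃ calibrate_sensor); with O(not unfreeze_account) we get O(calibrate_sensor).
From O(calibrate_sensor) and premise 5, O(calibrate_sensor ⊃ not anonymize_transcript), we obtain O(not anonymize_transcript).
Premise 4, O(not take_oath ⊃ anonymize_transcript), contraposes to O(not anonymize_transcript ⊃ take_oath); with O(not anonymize_transcript) we get O(take_oath).
Premise 6 does not contribute to this derivation.
So O(take_oath) holds, i.e. F(not take_oath). The claim follows.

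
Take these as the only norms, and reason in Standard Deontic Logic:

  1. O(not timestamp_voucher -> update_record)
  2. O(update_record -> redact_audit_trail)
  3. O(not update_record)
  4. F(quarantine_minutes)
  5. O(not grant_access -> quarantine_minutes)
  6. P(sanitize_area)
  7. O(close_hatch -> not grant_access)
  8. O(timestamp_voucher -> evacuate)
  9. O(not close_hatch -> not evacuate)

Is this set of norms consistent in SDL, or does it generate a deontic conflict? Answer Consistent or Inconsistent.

Inconsistent

Premise 3 states O(not update_record) outright.
The contrapositive of premise 1 (O(not timestamp_voucher -> update_record)) is O(not update_record -> timestamp_voucher), and O(not update_record) is already established, so O(timestamp_voucher).
Applying K to premise 8 (O(timestamp_voucher -> evacuate)) and O(timestamp_voucher) yields O(evacuate).
Premise 9 is O(not close_hatch -> not evacuate); contrapositively O(evacuate -> close_hatch). Since O(evacuate) holds, K gives O(close_hatch).
From O(close_hatch) and premise 7, O(close_hatch -> not grant_access), we obtain O(not grant_access).
From O(not grant_access) and premise 5, O(not grant_access -> quarantine_minutes), we obtain O(quarantine_minutes).
Yet premise 4 is F(quarantine_minutes), i.e. O(not quarantine_minutes).
We now have both O(quarantine_minutes) and O(not quarantine_minutes) — quarantine_minutes is simultaneously obligatory and forbidden, violating the D-axiom.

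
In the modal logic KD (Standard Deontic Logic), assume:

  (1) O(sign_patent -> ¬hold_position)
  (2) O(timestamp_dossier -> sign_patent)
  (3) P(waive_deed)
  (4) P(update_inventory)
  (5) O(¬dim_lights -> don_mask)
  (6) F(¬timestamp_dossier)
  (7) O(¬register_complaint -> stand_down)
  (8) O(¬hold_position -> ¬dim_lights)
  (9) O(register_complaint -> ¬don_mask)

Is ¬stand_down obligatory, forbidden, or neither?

Premise 6 is F(¬timestamp_dossier), i.e. O(timestamp_dossier).
With premise 2, O(timestamp_dossier -> sign_patent), the K-axiom yields O(sign_patent).
Applying K to premise 1 (O(sign_patent -> ¬hold_position)) and O(sign_patent) yields O(¬hold_position).
With premise 8, O(¬hold_position -> ¬dim_lights), the K-axiom yields O(¬dim_lights).
From O(¬dim_lights) and premise 5, O(¬dim_lights -> don_mask), we obtain O(don_mask).
Premise 9 is O(register_complaint -> ¬don_mask); contrapositively O(don_mask -> ¬register_complaint). Since O(don_mask) holds, K gives O(¬register_complaint).
Premise 7 is O(¬register_complaint -> stand_down); since O(¬register_complaint), deontic closure gives O(stand_down).
Premises 3, 4 do not contribute to this derivation.
Thus O(stand_down), which is F(¬stand_down): ¬stand_down is forbidden.

Forbidden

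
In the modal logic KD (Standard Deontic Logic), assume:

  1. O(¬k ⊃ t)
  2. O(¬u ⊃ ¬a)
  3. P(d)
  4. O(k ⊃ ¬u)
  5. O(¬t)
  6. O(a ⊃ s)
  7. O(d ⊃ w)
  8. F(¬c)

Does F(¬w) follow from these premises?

Premise 7 is O(d ⊃ w), but O(d) is not derivable from the premises (the permission P(d) asserts only ¬O(¬d), not O(d)), so it does not yield O(w).
No other premise forces O(w). An ideal world satisfying every premise can still have ¬w true, so F(¬w) is not derivable.

No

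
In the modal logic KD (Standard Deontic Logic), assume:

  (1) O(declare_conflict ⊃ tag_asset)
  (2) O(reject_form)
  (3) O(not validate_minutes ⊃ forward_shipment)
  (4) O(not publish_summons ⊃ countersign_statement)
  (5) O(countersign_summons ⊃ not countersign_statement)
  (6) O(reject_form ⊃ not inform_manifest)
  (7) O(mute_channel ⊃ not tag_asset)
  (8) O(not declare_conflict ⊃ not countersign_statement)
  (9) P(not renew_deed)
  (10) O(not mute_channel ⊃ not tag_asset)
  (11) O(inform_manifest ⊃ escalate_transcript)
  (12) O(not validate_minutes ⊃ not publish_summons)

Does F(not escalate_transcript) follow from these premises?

No

Premise 11 is O(inform_manifest ⊃ escalate_transcript), but O(inform_manifest) is not derivable from the premises, so it does not yield O(escalate_transcript).
No other premise forces O(escalate_transcript). An ideal world satisfying every premise can still have not escalate_transcript true, so F(not escalate_transcript) is not derivable.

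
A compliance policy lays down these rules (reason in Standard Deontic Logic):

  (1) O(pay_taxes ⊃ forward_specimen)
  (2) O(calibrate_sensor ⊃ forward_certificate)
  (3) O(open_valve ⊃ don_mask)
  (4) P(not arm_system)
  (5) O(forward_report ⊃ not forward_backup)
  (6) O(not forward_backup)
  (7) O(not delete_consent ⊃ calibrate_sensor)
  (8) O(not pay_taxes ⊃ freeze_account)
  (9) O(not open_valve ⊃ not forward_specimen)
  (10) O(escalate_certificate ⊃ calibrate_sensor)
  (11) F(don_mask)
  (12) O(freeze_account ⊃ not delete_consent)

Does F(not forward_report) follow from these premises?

No

Premise 5 is O(forward_report ⊃ not forward_backup); even if O(not forward_backup) held, inferring O(forward_report) would be affirming the consequent — invalid.
No other premise forces O(forward_report). An ideal world satisfying every premise can still have not forward_report true, so F(not forward_report) is not derivable.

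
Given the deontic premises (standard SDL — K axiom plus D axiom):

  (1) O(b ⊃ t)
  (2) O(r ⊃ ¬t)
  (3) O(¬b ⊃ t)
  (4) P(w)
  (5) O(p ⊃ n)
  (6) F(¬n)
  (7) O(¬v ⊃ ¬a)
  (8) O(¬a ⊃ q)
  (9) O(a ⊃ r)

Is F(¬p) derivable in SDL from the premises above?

Premise 5 is O(p ⊃ n); even if O(n) held, inferring O(p) would be affirming the consequent — invalid.
No other premise forces O(p). An ideal world satisfying every premise can still have ¬p true, so F(¬p) is not derivable.

No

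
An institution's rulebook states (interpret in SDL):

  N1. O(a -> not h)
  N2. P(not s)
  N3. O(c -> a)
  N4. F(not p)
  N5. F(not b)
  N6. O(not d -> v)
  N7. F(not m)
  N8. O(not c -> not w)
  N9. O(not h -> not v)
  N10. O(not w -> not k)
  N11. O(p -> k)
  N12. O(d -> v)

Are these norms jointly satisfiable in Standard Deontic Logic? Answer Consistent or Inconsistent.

By case analysis on not d: premise 6 gives O(not d -> v) and premise 12 gives O(d -> v), so O(v) either way.
Premise 9 is O(not h -> not v); contrapositively O(v -> h). Since O(v) holds, K gives O(h).
The contrapositive of premise 1 (O(a -> not h)) is O(h -> not a), and O(h) is already established, so O(not a).
Premise 3 is O(c -> a); contrapositively O(not a -> not c). Since O(not a) holds, K gives O(not c).
Applying K to premise 8 (O(not c -> not w)) and O(not c) yields O(not w).
Applying K to premise 10 (O(not w -> not k)) and O(not w) yields O(not k).
Premise 11, O(p -> k), contraposes to O(not k -> not p); with O(not k) we get O(not p).
Yet premise 4 is F(not p), i.e. O(p).
We now have both O(not p) and O(p) — p is simultaneously obligatory and forbidden, violating the D-axiom.

Inconsistent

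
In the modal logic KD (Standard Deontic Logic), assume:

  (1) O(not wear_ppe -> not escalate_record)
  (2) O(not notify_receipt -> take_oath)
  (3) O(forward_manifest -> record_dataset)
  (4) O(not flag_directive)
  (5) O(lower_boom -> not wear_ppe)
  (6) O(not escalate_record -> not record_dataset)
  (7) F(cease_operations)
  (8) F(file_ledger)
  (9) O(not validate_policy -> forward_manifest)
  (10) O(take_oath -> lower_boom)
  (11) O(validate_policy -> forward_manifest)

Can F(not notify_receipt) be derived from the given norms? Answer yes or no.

Yes

By case analysis on validate_policy: premise 11 gives O(validate_policy -> forward_manifest) and premise 9 gives O(not validate_policy -> forward_manifest), so O(forward_manifest) either way.
With premise 3, O(forward_manifest -> record_dataset), the K-axiom yields O(record_dataset).
The contrapositive of premise 6 (O(not escalate_record -> not record_dataset)) is O(record_dataset -> escalate_record), and O(record_dataset) is already established, so O(escalate_record).
Premise 1 is O(not wear_ppe -> not escalate_record); contrapositively O(escalate_record -> wear_ppe). Since O(escalate_record) holds, K gives O(wear_ppe).
Premise 5 is O(lower_boom -> not wear_ppe); contrapositively O(wear_ppe -> not lower_boom). Since O(wear_ppe) holds, K gives O(not lower_boom).
Premise 10, O(take_oath -> lower_boom), contraposes to O(not lower_boom -> not take_oath); with O(not lower_boom) we get O(not take_oath).
Premise 2 is O(not notify_receipt -> take_oath); contrapositively O(not take_oath -> notify_receipt). Since O(not take_oath) holds, K gives O(notify_receipt).
Premises 4, 7, 8 do not contribute to this derivation.
So O(notify_receipt) holds, i.e. F(not notify_receipt). The claim follows.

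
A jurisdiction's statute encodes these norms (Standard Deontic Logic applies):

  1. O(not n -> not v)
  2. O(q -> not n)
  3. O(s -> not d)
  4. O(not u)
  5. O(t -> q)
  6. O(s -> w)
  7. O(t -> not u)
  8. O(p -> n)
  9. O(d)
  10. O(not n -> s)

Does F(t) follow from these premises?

From premise 9 we have O(d).
Premise 3, O(s -> not d), contraposes to O(d -> not s); with O(d) we get O(not s).
Premise 10 is O(not n -> s); contrapositively O(not s -> n). Since O(not s) holds, K gives O(n).
Premise 2, O(q -> not n), contraposes to O(n -> not q); with O(n) we get O(not q).
The contrapositive of premise 5 (O(t -> q)) is O(not q -> not t), and O(not q) is already established, so O(not t).
Premises 1, 4, 6, 7, 8 do not contribute to this derivation.
So O(not t) holds, i.e. F(t). The claim follows.

Yes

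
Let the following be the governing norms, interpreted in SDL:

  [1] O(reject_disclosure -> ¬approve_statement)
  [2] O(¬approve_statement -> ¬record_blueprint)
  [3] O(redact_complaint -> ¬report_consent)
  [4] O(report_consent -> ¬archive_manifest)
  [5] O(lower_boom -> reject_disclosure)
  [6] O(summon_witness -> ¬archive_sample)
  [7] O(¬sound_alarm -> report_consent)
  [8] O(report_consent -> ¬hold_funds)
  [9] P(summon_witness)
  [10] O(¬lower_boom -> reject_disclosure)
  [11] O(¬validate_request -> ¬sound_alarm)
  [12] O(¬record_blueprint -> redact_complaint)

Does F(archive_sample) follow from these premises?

Premise 6 is O(summon_witness -> ¬archive_sample), but O(summon_witness) is not derivable from the premises (the permission P(summon_witness) asserts only ¬O(¬summon_witness), not O(summon_witness)), so it does not yield O(¬archive_sample).
No other premise forces O(¬archive_sample). An ideal world satisfying every premise can still have archive_sample true, so F(archive_sample) is not derivable.

No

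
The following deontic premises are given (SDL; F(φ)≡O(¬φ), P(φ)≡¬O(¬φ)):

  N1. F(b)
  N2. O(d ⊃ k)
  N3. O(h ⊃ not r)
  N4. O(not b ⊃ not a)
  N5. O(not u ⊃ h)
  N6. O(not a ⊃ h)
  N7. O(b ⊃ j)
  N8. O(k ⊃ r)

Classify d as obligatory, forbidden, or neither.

Forbidden

Premise 1 is F(b), i.e. O(not b).
Applying K to premise 4 (O(not b ⊃ not a)) and O(not b) yields O(not a).
Premise 6 is O(not a ⊃ h); since O(not a), deontic closure gives O(h).
With premise 3, O(h ⊃ not r), the K-axiom yields O(not r).
The contrapositive of premise 8 (O(k ⊃ r)) is O(not r ⊃ not k), and O(not r) is already established, so O(not k).
Premise 2, O(d ⊃ k), contraposes to O(not k ⊃ not d); with O(not k) we get O(not d).
Premises 5, 7 do not contribute to this derivation.
Thus O(not d), which is F(d): d is forbidden.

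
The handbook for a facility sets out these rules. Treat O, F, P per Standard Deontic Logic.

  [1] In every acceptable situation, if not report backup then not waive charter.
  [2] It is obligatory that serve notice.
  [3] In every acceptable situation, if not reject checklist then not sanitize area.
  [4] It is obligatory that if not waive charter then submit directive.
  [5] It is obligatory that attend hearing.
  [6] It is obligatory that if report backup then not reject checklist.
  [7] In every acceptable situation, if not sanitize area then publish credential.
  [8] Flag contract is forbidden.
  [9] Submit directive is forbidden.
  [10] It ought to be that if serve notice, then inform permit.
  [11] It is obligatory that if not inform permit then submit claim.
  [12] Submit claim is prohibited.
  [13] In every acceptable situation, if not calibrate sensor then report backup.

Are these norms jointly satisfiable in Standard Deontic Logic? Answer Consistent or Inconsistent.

Premise 11 is O(¬inform_permit → submit_claim), but O(¬inform_permit) is not derivable from the premises, so it does not yield O(submit_claim).
So O(submit_claim) is not derivable, and the apparent clash with O(¬submit_claim) does not arise.
A world satisfying every obligation exists (e.g. attend_hearing=true, calibrate_sensor=false, flag_contract=false, inform_permit=true, publish_credential=true, reject_checklist=false, report_backup=true, sanitize_area=false, serve_notice=true, submit_claim=false, submit_directive=false, waive_charter=true); no atom is both obligatory and forbidden, so the set is consistent.

Consistent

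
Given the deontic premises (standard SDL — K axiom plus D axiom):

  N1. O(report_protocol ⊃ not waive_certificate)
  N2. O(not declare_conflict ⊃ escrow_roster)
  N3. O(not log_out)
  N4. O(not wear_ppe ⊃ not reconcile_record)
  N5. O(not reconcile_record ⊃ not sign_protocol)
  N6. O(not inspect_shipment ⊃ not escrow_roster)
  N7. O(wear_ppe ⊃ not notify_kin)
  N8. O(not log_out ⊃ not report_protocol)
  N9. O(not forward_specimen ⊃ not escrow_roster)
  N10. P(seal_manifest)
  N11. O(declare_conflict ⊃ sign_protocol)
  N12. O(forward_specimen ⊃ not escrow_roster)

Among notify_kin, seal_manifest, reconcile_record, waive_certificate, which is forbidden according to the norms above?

notify_kin

By case analysis on not forward_specimen: premise 9 gives O(not forward_specimen ⊃ not escrow_roster) and premise 12 gives O(forward_specimen ⊃ not escrow_roster), so O(not escrow_roster) either way.
Premise 2 is O(not declare_conflict ⊃ escrow_roster); contrapositively O(not escrow_roster ⊃ declare_conflict). Since O(not escrow_roster) holds, K gives O(declare_conflict).
With premise 11, O(declare_conflict ⊃ sign_protocol), the K-axiom yields O(sign_protocol).
The contrapositive of premise 5 (O(not reconcile_record ⊃ not sign_protocol)) is O(sign_protocol ⊃ reconcile_record), and O(sign_protocol) is already established, so O(reconcile_record).
The contrapositive of premise 4 (O(not wear_ppe ⊃ not reconcile_record)) is O(reconcile_record ⊃ wear_ppe), and O(reconcile_record) is already established, so O(wear_ppe).
Premise 7 is O(wear_ppe ⊃ not notify_kin); since O(wear_ppe), deontic closure gives O(not notify_kin).
So O(not notify_kin) holds, i.e. notify_kin is forbidden. None of the other listed options is forbidden under the premises.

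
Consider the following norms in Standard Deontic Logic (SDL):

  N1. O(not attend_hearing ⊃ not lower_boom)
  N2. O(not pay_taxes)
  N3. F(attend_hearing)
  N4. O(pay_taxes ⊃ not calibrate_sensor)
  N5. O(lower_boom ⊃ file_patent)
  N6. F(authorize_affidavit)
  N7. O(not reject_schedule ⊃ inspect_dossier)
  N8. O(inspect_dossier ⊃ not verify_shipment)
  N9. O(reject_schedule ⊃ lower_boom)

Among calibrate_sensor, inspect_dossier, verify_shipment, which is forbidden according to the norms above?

F(attend_hearing) at premise 3 means O(not attend_hearing).
Premise 1 is O(not attend_hearing ⊃ not lower_boom); since O(not attend_hearing), deontic closure gives O(not lower_boom).
Premise 9, O(reject_schedule ⊃ lower_boom), contraposes to O(not lower_boom ⊃ not reject_schedule); with O(not lower_boom) we get O(not reject_schedule).
From O(not reject_schedule) and premise 7, O(not reject_schedule ⊃ inspect_dossier), we obtain O(inspect_dossier).
From O(inspect_dossier) and premise 8, O(inspect_dossier ⊃ not verify_shipment), we obtain O(not verify_shipment).
So O(not verify_shipment) holds, i.e. verify_shipment is forbidden. None of the other listed options is forbidden under the premises.

verify_shipment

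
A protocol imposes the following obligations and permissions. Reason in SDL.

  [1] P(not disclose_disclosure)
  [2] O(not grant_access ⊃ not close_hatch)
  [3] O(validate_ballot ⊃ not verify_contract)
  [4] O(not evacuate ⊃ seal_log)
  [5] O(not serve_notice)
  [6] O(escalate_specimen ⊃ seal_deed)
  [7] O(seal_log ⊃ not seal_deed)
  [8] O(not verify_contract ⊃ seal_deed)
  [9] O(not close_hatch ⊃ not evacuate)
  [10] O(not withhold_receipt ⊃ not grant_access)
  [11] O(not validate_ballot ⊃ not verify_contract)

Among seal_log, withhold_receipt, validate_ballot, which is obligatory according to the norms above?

withhold_receipt

Premises 11 and 3 are O(not validate_ballot ⊃ not verify_contract) and O(validate_ballot ⊃ not verify_contract); every ideal world satisfies not validate_ballot or validate_ballot, so in either case not verify_contract holds — hence O(not verify_contract).
With premise 8, O(not verify_contract ⊃ seal_deed), the K-axiom yields O(seal_deed).
Premise 7, O(seal_log ⊃ not seal_deed), contraposes to O(seal_deed ⊃ not seal_log); with O(seal_deed) we get O(not seal_log).
Premise 4, O(not evacuate ⊃ seal_log), contraposes to O(not seal_log ⊃ evacuate); with O(not seal_log) we get O(evacuate).
Premise 9 is O(not close_hatch ⊃ not evacuate); contrapositively O(evacuate ⊃ close_hatch). Since O(evacuate) holds, K gives O(close_hatch).
Premise 2 is O(not grant_access ⊃ not close_hatch); contrapositively O(close_hatch ⊃ grant_access). Since O(close_hatch) holds, K gives O(grant_access).
Premise 10, O(not withhold_receipt ⊃ not grant_access), contraposes to O(grant_access ⊃ withhold_receipt); with O(grant_access) we get O(withhold_receipt).
So O(withhold_receipt) holds — withhold_receipt is obligatory. None of the other listed options is made obligatory by any chain of premises.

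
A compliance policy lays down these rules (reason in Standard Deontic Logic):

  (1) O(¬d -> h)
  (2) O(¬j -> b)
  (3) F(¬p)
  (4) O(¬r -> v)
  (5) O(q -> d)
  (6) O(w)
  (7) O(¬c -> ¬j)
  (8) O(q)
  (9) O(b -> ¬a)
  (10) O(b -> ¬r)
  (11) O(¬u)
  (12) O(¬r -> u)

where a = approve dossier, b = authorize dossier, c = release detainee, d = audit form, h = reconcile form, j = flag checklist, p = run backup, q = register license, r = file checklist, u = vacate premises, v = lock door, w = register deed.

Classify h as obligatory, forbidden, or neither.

Premise 1 is O(¬d -> h), but O(¬d) is not derivable from the premises, so it does not yield O(h).
No premise or chain of K-axiom applications forces O(h), and none forces O(¬h). So h is neither obligatory nor forbidden under these norms.

Neither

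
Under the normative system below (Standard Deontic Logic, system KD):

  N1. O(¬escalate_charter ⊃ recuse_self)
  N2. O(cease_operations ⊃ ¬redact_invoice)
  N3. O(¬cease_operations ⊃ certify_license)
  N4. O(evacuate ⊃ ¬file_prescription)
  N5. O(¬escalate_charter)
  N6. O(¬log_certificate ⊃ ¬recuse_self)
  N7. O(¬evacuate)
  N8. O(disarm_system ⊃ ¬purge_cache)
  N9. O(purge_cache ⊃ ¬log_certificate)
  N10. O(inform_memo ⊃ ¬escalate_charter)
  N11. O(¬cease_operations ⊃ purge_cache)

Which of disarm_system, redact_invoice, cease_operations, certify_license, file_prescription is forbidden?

redact_invoice

Premise 5 gives O(¬escalate_charter).
With premise 1, O(¬escalate_charter ⊃ recuse_self), the K-axiom yields O(recuse_self).
Premise 6 is O(¬log_certificate ⊃ ¬recuse_self); contrapositively O(recuse_self ⊃ log_certificate). Since O(recuse_self) holds, K gives O(log_certificate).
The contrapositive of premise 9 (O(purge_cache ⊃ ¬log_certificate)) is O(log_certificate ⊃ ¬purge_cache), and O(log_certificate) is already established, so O(¬purge_cache).
Premise 11, O(¬cease_operations ⊃ purge_cache), contraposes to O(¬purge_cache ⊃ cease_operations); with O(¬purge_cache) we get O(cease_operations).
With premise 2, O(cease_operations ⊃ ¬redact_invoice), the K-axiom yields O(¬redact_invoice).
So O(¬redact_invoice) holds, i.e. redact_invoice is forbidden. None of the other listed options is forbidden under the premises.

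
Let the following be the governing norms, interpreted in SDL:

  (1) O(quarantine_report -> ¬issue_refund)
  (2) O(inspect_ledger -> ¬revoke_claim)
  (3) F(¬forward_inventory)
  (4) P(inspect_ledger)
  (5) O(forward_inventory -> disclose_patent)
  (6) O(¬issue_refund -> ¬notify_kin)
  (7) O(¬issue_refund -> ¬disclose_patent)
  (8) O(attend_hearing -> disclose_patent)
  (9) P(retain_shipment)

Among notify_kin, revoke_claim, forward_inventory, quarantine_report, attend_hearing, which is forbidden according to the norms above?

quarantine_report

Premise 3 is F(¬forward_inventory), i.e. O(forward_inventory).
Applying K to premise 5 (O(forward_inventory -> disclose_patent)) and O(forward_inventory) yields O(disclose_patent).
The contrapositive of premise 7 (O(¬issue_refund -> ¬disclose_patent)) is O(disclose_patent -> issue_refund), and O(disclose_patent) is already established, so O(issue_refund).
The contrapositive of premise 1 (O(quarantine_report -> ¬issue_refund)) is O(issue_refund -> ¬quarantine_report), and O(issue_refund) is already established, so O(¬quarantine_report).
So O(¬quarantine_report) holds, i.e. quarantine_report is forbidden. None of the other listed options is forbidden under the premises.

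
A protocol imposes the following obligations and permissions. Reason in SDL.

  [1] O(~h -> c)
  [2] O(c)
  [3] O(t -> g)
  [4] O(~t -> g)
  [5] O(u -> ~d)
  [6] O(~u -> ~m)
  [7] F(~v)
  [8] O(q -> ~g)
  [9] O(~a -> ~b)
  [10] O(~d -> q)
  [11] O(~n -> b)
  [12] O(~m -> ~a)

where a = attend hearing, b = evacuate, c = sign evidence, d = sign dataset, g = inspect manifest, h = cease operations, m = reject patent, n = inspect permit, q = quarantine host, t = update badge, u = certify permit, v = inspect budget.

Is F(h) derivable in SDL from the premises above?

No

Premise 1 is O(~h -> c); even if O(c) held, inferring O(~h) would be affirming the consequent — invalid.
No other premise forces O(~h). An ideal world satisfying every premise can still have h true, so F(h) is not derivable.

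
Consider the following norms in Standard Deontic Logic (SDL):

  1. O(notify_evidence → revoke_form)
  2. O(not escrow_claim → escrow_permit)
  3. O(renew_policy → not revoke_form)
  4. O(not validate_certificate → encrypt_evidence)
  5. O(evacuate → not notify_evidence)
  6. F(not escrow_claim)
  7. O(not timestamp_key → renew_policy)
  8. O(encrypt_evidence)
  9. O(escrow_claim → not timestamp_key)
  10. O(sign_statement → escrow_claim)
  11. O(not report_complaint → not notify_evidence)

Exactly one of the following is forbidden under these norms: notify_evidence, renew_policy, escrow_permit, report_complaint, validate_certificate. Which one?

notify_evidence

F(not escrow_claim) at premise 6 means O(escrow_claim).
With premise 9, O(escrow_claim → not timestamp_key), the K-axiom yields O(not timestamp_key).
Premise 7 is O(not timestamp_key → renew_policy); since O(not timestamp_key), deontic closure gives O(renew_policy).
Premise 3 is O(renew_policy → not revoke_form); since O(renew_policy), deontic closure gives O(not revoke_form).
The contrapositive of premise 1 (O(notify_evidence → revoke_form)) is O(not revoke_form → not notify_evidence), and O(not revoke_form) is already established, so O(not notify_evidence).
So O(not notify_evidence) holds, i.e. notify_evidence is forbidden. None of the other listed options is forbidden under the premises.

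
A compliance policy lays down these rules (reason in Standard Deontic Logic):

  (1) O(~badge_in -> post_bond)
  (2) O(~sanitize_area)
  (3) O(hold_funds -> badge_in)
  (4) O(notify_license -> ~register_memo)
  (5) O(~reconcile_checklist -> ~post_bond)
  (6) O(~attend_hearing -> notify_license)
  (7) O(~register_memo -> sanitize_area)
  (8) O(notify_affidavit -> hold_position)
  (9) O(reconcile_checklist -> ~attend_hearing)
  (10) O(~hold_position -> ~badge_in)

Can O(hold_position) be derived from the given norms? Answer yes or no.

Premise 2 states O(~sanitize_area) outright.
Premise 7, O(~register_memo -> sanitize_area), contraposes to O(~sanitize_area -> register_memo); with O(~sanitize_area) we get O(register_memo).
The contrapositive of premise 4 (O(notify_license -> ~register_memo)) is O(register_memo -> ~notify_license), and O(register_memo) is already established, so O(~notify_license).
Premise 6, O(~attend_hearing -> notify_license), contraposes to O(~notify_license -> attend_hearing); with O(~notify_license) we get O(attend_hearing).
Premise 9, O(reconcile_checklist -> ~attend_hearing), contraposes to O(attend_hearing -> ~reconcile_checklist); with O(attend_hearing) we get O(~reconcile_checklist).
From O(~reconcile_checklist) and premise 5, O(~reconcile_checklist -> ~post_bond), we obtain O(~post_bond).
The contrapositive of premise 1 (O(~badge_in -> post_bond)) is O(~post_bond -> badge_in), and O(~post_bond) is already established, so O(badge_in).
The contrapositive of premise 10 (O(~hold_position -> ~badge_in)) is O(badge_in -> hold_position), and O(badge_in) is already established, so O(hold_position).
Premises 3, 8 do not contribute to this derivation.
So O(hold_position) follows.

Yes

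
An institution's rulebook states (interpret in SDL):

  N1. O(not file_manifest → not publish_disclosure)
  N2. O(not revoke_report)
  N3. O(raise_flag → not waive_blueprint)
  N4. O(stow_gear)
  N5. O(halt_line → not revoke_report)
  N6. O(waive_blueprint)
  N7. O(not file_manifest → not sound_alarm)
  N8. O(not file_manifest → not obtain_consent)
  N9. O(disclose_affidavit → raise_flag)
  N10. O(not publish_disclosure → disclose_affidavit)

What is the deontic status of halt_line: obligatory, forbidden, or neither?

Premise 5 is O(halt_line → not revoke_report); even if O(not revoke_report) held, inferring O(halt_line) would be affirming the consequent — invalid.
No premise or chain of K-axiom applications forces O(halt_line), and none forces O(not halt_line). So halt_line is neither obligatory nor forbidden under these norms.

Neither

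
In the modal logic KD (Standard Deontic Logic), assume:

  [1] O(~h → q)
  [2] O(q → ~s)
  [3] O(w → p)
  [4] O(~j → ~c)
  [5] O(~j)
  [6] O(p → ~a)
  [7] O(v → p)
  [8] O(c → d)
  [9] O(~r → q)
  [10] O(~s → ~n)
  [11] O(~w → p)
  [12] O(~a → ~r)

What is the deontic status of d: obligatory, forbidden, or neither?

Premise 8 is O(c → d), but O(c) is not derivable from the premises, so it does not yield O(d).
No premise or chain of K-axiom applications forces O(d), and none forces O(~d). So d is neither obligatory nor forbidden under these norms.

Neither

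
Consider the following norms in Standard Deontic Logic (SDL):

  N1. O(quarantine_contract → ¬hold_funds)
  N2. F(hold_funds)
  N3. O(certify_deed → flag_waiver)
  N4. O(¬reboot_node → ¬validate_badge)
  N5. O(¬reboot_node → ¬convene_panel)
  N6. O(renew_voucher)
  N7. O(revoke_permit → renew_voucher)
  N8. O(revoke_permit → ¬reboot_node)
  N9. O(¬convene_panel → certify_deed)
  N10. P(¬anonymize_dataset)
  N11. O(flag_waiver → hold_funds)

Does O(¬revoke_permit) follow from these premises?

Yes

Premise 2 is F(hold_funds), i.e. O(¬hold_funds).
Premise 11 is O(flag_waiver → hold_funds); contrapositively O(¬hold_funds → ¬flag_waiver). Since O(¬hold_funds) holds, K gives O(¬flag_waiver).
The contrapositive of premise 3 (O(certify_deed → flag_waiver)) is O(¬flag_waiver → ¬certify_deed), and O(¬flag_waiver) is already established, so O(¬certify_deed).
Premise 9 is O(¬convene_panel → certify_deed); contrapositively O(¬certify_deed → convene_panel). Since O(¬certify_deed) holds, K gives O(convene_panel).
Premise 5 is O(¬reboot_node → ¬convene_panel); contrapositively O(convene_panel → reboot_node). Since O(convene_panel) holds, K gives O(reboot_node).
The contrapositive of premise 8 (O(revoke_permit → ¬reboot_node)) is O(reboot_node → ¬revoke_permit), and O(reboot_node) is already established, so O(¬revoke_permit).
Premises 1, 4, 6, 7, 10 do not contribute to this derivation.
So O(¬revoke_permit) follows.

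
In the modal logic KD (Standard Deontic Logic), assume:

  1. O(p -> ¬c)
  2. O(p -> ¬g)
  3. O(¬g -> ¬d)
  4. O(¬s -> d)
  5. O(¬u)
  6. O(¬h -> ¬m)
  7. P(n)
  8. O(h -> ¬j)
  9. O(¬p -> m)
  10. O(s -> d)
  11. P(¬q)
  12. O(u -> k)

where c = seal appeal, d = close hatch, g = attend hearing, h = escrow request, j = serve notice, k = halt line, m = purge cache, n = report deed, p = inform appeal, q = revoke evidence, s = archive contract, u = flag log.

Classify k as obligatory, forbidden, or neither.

Neither

Premise 12 is O(u -> k), but O(u) is not derivable from the premises, so it does not yield O(k).
No premise or chain of K-axiom applications forces O(k), and none forces O(¬k). So k is neither obligatory nor forbidden under these norms.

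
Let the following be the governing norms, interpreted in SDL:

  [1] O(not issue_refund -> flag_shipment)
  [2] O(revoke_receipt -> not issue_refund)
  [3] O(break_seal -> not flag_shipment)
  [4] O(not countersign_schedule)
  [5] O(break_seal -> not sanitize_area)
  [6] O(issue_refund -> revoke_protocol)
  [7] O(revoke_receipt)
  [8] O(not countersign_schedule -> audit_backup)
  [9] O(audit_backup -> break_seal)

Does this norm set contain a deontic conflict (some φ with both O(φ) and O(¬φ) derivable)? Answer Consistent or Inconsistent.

From premise 7 we have O(revoke_receipt).
With premise 2, O(revoke_receipt -> not issue_refund), the K-axiom yields O(not issue_refund).
Premise 1 is O(not issue_refund -> flag_shipment); since O(not issue_refund), deontic closure gives O(flag_shipment).
Premise 3, O(break_seal -> not flag_shipment), contraposes to O(flag_shipment -> not break_seal); with O(flag_shipment) we get O(not break_seal).
The contrapositive of premise 9 (O(audit_backup -> break_seal)) is O(not break_seal -> not audit_backup), and O(not break_seal) is already established, so O(not audit_backup).
Premise 8, O(not countersign_schedule -> audit_backup), contraposes to O(not audit_backup -> countersign_schedule); with O(not audit_backup) we get O(countersign_schedule).
However, premise 4 gives O(not countersign_schedule).
We now have both O(countersign_schedule) and O(not countersign_schedule) — countersign_schedule is simultaneously obligatory and forbidden, violating the D-axiom.

Inconsistent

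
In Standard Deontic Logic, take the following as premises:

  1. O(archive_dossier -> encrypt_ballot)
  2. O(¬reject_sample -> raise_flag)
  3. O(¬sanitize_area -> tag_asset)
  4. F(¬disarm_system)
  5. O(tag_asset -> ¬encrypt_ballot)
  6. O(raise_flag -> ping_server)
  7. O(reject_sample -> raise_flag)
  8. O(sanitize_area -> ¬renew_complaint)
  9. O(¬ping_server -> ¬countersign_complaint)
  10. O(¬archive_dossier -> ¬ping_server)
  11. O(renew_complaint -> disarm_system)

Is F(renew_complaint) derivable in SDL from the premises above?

Yes

By case analysis on ¬reject_sample: premise 2 gives O(¬reject_sample -> raise_flag) and premise 7 gives O(reject_sample -> raise_flag), so O(raise_flag) either way.
Premise 6 is O(raise_flag -> ping_server); since O(raise_flag), deontic closure gives O(ping_server).
Premise 10 is O(¬archive_dossier -> ¬ping_server); contrapositively O(ping_server -> archive_dossier). Since O(ping_server) holds, K gives O(archive_dossier).
Premise 1 is O(archive_dossier -> encrypt_ballot); since O(archive_dossier), deontic closure gives O(encrypt_ballot).
Premise 5 is O(tag_asset -> ¬encrypt_ballot); contrapositively O(encrypt_ballot -> ¬tag_asset). Since O(encrypt_ballot) holds, K gives O(¬tag_asset).
Premise 3 is O(¬sanitize_area -> tag_asset); contrapositively O(¬tag_asset -> sanitize_area). Since O(¬tag_asset) holds, K gives O(sanitize_area).
Premise 8 is O(sanitize_area -> ¬renew_complaint); since O(sanitize_area), deontic closure gives O(¬renew_complaint).
Premises 4, 9, 11 do not contribute to this derivation.
So O(¬renew_complaint) holds, i.e. F(renew_complaint). The claim follows.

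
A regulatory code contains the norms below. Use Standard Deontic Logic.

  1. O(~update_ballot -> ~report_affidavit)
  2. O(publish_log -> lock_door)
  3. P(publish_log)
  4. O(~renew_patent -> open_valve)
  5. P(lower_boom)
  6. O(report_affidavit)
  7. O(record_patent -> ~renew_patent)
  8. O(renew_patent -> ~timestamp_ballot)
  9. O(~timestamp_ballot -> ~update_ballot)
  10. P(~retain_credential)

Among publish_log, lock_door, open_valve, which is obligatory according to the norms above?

Premise 6 gives O(report_affidavit).
Premise 1, O(~update_ballot -> ~report_affidavit), contraposes to O(report_affidavit -> update_ballot); with O(report_affidavit) we get O(update_ballot).
Premise 9, O(~timestamp_ballot -> ~update_ballot), contraposes to O(update_ballot -> timestamp_ballot); with O(update_ballot) we get O(timestamp_ballot).
Premise 8 is O(renew_patent -> ~timestamp_ballot); contrapositively O(timestamp_ballot -> ~renew_patent). Since O(timestamp_ballot) holds, K gives O(~renew_patent).
Applying K to premise 4 (O(~renew_patent -> open_valve)) and O(~renew_patent) yields O(open_valve).
So O(open_valve) holds — open_valve is obligatory. None of the other listed options is made obligatory by any chain of premises.

open_valve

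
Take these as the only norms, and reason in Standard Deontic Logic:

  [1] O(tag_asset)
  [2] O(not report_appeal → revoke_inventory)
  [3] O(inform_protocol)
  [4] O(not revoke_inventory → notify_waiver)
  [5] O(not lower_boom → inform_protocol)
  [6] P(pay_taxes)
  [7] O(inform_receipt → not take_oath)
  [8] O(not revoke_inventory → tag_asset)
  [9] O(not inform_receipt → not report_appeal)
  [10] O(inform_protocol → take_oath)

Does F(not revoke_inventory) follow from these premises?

Premise 3 states O(inform_protocol) outright.
Applying K to premise 10 (O(inform_protocol → take_oath)) and O(inform_protocol) yields O(take_oath).
Premise 7, O(inform_receipt → not take_oath), contraposes to O(take_oath → not inform_receipt); with O(take_oath) we get O(not inform_receipt).
Premise 9 is O(not inform_receipt → not report_appeal); since O(not inform_receipt), deontic closure gives O(not report_appeal).
Premise 2 is O(not report_appeal → revoke_inventory); since O(not report_appeal), deontic closure gives O(revoke_inventory).
Premises 1, 4, 5, 6, 8 do not contribute to this derivation.
So O(revoke_inventory) holds, i.e. F(not revoke_inventory). The claim follows.

Yes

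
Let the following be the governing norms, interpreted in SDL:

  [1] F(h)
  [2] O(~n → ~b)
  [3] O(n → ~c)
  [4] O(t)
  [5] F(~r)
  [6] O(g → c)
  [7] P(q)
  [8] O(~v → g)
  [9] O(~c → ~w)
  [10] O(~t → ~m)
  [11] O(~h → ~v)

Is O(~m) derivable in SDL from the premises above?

Premise 10 is O(~t → ~m), but O(~t) is not derivable from the premises, so it does not yield O(~m).
No other premise forces O(~m). An ideal world satisfying every premise can still have ~m false, so O(~m) is not derivable.

No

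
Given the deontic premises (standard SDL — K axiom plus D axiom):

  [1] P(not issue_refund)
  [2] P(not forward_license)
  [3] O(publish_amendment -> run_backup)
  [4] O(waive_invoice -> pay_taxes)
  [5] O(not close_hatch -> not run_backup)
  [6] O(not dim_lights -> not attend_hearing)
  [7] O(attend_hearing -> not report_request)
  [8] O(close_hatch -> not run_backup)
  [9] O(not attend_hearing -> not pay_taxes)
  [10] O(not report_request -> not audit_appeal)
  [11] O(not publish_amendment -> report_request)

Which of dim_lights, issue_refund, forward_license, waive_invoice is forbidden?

By case analysis on not close_hatch: premise 5 gives O(not close_hatch -> not run_backup) and premise 8 gives O(close_hatch -> not run_backup), so O(not run_backup) either way.
Premise 3 is O(publish_amendment -> run_backup); contrapositively O(not run_backup -> not publish_amendment). Since O(not run_backup) holds, K gives O(not publish_amendment).
With premise 11, O(not publish_amendment -> report_request), the K-axiom yields O(report_request).
The contrapositive of premise 7 (O(attend_hearing -> not report_request)) is O(report_request -> not attend_hearing), and O(report_request) is already established, so O(not attend_hearing).
From O(not attend_hearing) and premise 9, O(not attend_hearing -> not pay_taxes), we obtain O(not pay_taxes).
Premise 4 is O(waive_invoice -> pay_taxes); contrapositively O(not pay_taxes -> not waive_invoice). Since O(not pay_taxes) holds, K gives O(not waive_invoice).
So O(not waive_invoice) holds, i.e. waive_invoice is forbidden. None of the other listed options is forbidden under the premises.

waive_invoice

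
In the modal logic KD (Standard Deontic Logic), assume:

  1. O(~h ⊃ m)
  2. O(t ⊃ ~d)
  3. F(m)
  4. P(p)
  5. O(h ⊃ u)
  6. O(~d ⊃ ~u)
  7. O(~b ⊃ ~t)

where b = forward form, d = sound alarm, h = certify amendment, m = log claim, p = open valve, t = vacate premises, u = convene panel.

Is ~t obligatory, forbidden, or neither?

Obligatory

Premise 3 is F(m), i.e. O(~m).
Premise 1 is O(~h ⊃ m); contrapositively O(~m ⊃ h). Since O(~m) holds, K gives O(h).
From O(h) and premise 5, O(h ⊃ u), we obtain O(u).
Premise 6 is O(~d ⊃ ~u); contrapositively O(u ⊃ d). Since O(u) holds, K gives O(d).
Premise 2, O(t ⊃ ~d), contraposes to O(d ⊃ ~t); with O(d) we get O(~t).
Premises 4, 7 do not contribute to this derivation.
Hence ~t is obligatory.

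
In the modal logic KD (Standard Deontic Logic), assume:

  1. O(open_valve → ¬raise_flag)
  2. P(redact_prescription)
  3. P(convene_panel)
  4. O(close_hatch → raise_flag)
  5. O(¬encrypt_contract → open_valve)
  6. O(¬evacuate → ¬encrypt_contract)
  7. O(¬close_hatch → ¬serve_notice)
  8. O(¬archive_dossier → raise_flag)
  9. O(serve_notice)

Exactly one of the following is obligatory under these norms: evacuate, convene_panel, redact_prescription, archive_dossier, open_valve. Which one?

evacuate

Premise 9 states O(serve_notice) outright.
Premise 7, O(¬close_hatch → ¬serve_notice), contraposes to O(serve_notice → close_hatch); with O(serve_notice) we get O(close_hatch).
With premise 4, O(close_hatch → raise_flag), the K-axiom yields O(raise_flag).
Premise 1, O(open_valve → ¬raise_flag), contraposes to O(raise_flag → ¬open_valve); with O(raise_flag) we get O(¬open_valve).
The contrapositive of premise 5 (O(¬encrypt_contract → open_valve)) is O(¬open_valve → encrypt_contract), and O(¬open_valve) is already established, so O(encrypt_contract).
The contrapositive of premise 6 (O(¬evacuate → ¬encrypt_contract)) is O(encrypt_contract → evacuate), and O(encrypt_contract) is already established, so O(evacuate).
So O(evacuate) holds — evacuate is obligatory. None of the other listed options is made obligatory by any chain of premises.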